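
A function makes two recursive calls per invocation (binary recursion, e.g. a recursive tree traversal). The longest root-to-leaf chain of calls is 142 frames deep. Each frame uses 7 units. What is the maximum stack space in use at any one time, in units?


Binary recursion: the two calls run one after the other, so only one root-to-leaf chain of frames is on the stack at a time.
Maximum depth (longest chain) = 142 frames
Each frame = 7 units
Max stack space = 142 * 7 = 994


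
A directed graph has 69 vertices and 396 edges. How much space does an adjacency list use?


Adjacency list: one list head per vertex + one entry per edge
Vertex heads: 69
Edge entries: 396
Total = 69 + 396 = 465


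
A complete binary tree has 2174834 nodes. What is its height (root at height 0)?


In a complete binary tree, level k holds nodes 2^k .. 2^(k+1)-1 (1-indexed).
Height = floor(log2(n)) = floor(log2(2174834)) = 21
Check: 2^21 = 2097152 <= 2174834 < 4194304 = 2^22


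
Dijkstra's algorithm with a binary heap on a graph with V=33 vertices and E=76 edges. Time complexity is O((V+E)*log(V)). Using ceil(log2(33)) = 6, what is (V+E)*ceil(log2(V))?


Dijkstra with a binary heap: each vertex is extracted once, each edge may relax once.
Each heap operation costs O(log V).
V + E = 33 + 76 = 109
ceil(log2(33)) = 6 (since 2^5 = 32 < 33 <= 64 = 2^6)
Total heap work = (V+E) * ceil(log2(V)) = 109 * 6 = 654


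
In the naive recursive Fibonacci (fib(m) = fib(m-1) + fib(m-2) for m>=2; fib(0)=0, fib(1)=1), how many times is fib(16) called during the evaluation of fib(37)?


Let N(m) = number of times fib(m) is called while evaluating fib(37).
N(37) = 1 (the initial call).
N(36) = 1 (only fib(37) calls it).
For 1 <= m <= 35: fib(m) is called by fib(m+1) and fib(m+2), so
  N(m) = N(m+1) + N(m+2).
fib(0) is called only by fib(2), so N(0) = N(2).
Walk down from m=37:
  N(37)=1, N(36)=1, N(35)=2, N(34)=3, N(33)=5, N(32)=8, N(31)=13, N(30)=21, N(29)=34, N(28)=55, N(27)=89, N(26)=144, N(25)=233, N(24)=377, N(23)=610, N(22)=987, N(21)=1597, N(20)=2584, N(19)=4181, N(18)=6765, N(17)=10946, N(16)=17711
N(16) = 17711


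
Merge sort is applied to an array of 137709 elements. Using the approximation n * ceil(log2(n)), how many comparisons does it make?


Merge sort divides the array into halves recursively.
Number of levels = ceil(log2(137709)) = 18
At each level, approximately n = 137709 comparisons are needed for merging.
Total comparisons ~ n * ceil(log2(n)) = 137709 * 18 = 2478762


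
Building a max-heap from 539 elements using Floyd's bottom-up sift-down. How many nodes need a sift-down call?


In a heap of 539 elements (0-indexed array):
  Last element index: 538
  Parent of last element: floor((538 - 1) / 2) = 268
  Internal nodes: indices 0 to 268
  Count = floor(539/2) = 269


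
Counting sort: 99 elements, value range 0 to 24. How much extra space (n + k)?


n = 99 (output array)
k = 25 (count array for 25 distinct values)
Extra space = 99 + 25 = 124


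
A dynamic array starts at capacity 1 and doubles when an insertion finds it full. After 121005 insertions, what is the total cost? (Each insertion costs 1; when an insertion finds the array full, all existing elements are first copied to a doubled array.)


Insertion cost: 121005 (one per element)
Resizes occur just before inserting elements 2, 3, 5, 9, ...
Elements copied at each resize: 1 + 2 + 4 + 8 + 16 + 32 + 64 + 128 + 256 + 512 + 1024 + 2048 + 4096 + 8192 + 16384 + 32768 + 65536
Sum of copies = 131071 (geometric series: 2^k - 1)
Total = 121005 + 131071 = 252076


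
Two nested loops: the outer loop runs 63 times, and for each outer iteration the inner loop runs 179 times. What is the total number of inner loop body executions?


Outer loop: 63 iterations
Inner loop: 179 iterations per outer iteration
Total = 63 * 179 = 11277


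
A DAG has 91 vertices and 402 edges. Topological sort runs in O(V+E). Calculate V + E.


V = 91 (vertex processing)
E = 402 (edge processing)
V + E = 91 + 402 = 493


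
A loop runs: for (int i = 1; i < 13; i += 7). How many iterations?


Loop starts at i = 1, increments by 7, stops when i >= 13.
Number of iterations = ceil((13 - 1) / 7)
= ceil(12 / 7)
= 2


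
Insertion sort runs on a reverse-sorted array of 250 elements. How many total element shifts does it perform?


Sum of shifts = 1 + 2 + 3 + ... + 249
= 250 * 249 / 2
= 62250 / 2
= 31125


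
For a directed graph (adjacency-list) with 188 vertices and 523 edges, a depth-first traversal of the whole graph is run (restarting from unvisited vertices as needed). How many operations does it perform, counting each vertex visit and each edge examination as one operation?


A full DFS traversal visits each vertex once and examines each edge once.
V = 188
E = 523
Sum = 188 + 523 = 711


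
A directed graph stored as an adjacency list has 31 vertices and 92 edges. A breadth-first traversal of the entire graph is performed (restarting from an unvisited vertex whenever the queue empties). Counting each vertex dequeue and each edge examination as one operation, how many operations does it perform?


A full BFS traversal dequeues each vertex once and examines each edge once.
Vertex visits: 31
Edge visits: 92
V + E = 31 + 92 = 123


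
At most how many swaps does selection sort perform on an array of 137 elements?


Each of the 136 passes places one element in its final position.
Pass 1: swap minimum into position 0
Pass 2: swap minimum of remaining into position 1
...
Pass 136: last two elements, one swap
Maximum swaps = 137 - 1 = 136


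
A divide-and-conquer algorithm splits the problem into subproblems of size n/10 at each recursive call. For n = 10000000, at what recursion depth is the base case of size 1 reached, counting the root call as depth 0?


At each depth, the problem size is divided by 10:
  Depth 0: problem size = 10000000
  Depth 1: problem size = 1000000
  Depth 2: problem size = 100000
  Depth 3: problem size = 10000
  Depth 4: problem size = 1000
  Depth 5: problem size = 100
  Depth 6: problem size = 10
  Depth 7: problem size = 1 (base case)
The base case is reached at depth log_10(10000000) = 7 (the tree has 8 levels counting depth 0, but the depth asked for is 7).
Recursion depth = 7


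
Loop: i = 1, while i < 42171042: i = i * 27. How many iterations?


i multiplies by 27 each step:
i = 1 -> 27 -> 729 -> 19683 -> 531441 -> 14348907 -> 387420489 (stop)
Iterations = ceil(log_27(42171042)) = 6


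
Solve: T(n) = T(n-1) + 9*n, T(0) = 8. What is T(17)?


Expanding the recurrence:
T(17) = T(16) + 9*17
       = T(15) + 9*16 + 9*17
       ...
       = T(0) + 9*(1 + 2 + ... + 17)
       = 8 + 9 * 17*18/2
       = 8 + 9 * 153
       = 8 + 1377 = 1385


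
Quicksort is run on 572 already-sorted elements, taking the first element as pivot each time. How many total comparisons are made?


Sum of comparisons per partition:
571 + 570 + ... + 1 + 0
= 572 * (572 - 1) / 2
= 572 * 571 / 2
= 163306


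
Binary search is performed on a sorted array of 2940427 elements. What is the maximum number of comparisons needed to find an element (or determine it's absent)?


Binary search halves the search space each comparison:
  Step 1: search space = 2940427 -> 1470213
  Step 2: search space = 1470213 -> 735106
  Step 3: search space = 735106 -> 367553
  Step 4: search space = 367553 -> 183776
  Step 5: search space = 183776 -> 91888
  Step 6: search space = 91888 -> 45944
  Step 7: search space = 45944 -> 22972
  Step 8: search space = 22972 -> 11486
  Step 9: search space = 11486 -> 5743
  Step 10: search space = 5743 -> 2871
  Step 11: search space = 2871 -> 1435
  Step 12: search space = 1435 -> 717
  Step 13: search space = 717 -> 358
  Step 14: search space = 358 -> 179
  Step 15: search space = 179 -> 89
  Step 16: search space = 89 -> 44
  Step 17: search space = 44 -> 22
  Step 18: search space = 22 -> 11
  Step 19: search space = 11 -> 5
  Step 20: search space = 5 -> 2
  Step 21: search space = 2 -> 1
  Step 22: search space = 1 (final check)
Maximum comparisons = floor(log2(2940427)) + 1 = 21 + 1 = 22


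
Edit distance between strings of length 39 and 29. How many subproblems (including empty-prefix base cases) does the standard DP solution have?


The table includes base cases (empty prefixes).
Rows: (m+1) = 40
Columns: (n+1) = 30
Total = 40 * 30 = 1200


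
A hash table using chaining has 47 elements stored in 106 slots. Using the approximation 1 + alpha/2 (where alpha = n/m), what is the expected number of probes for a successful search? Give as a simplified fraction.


Load factor alpha = n/m = 47/106
Expected probes = 1 + alpha/2 = 1 + 47/(2*106)
= 1 + 47/212
= 212/212 + 47/212
= 259/212


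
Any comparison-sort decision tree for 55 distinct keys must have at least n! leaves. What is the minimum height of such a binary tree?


A binary decision tree of height h has at most 2^h leaves and needs at least n! of them, so h >= ceil(log2(n!)).
55! is far too large to multiply out, so use Stirling's series:
  ln(n!) ~ n ln n - n + (1/2) ln(2 pi n) + 1/(12n)  (error below 1/(360 n^3), negligible here)
  ln(55) = 4.0073332
  n ln n = 55 * 4.0073332 = 220.4033
  (1/2) ln(2 pi * 55) = (1/2) ln(345.5752) = 2.9226
  1/(12*55) = 0.0015
  ln(55!) ~ 220.4033 - 55 + 2.9226 + 0.0015 = 168.3274
Convert to base 2: log2(55!) = 168.3274 / ln 2 = 168.3274 / 0.69314718 = 242.8451
ceil(242.8451) = 243


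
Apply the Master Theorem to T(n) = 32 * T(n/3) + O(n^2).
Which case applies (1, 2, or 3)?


The Master Theorem: T(n) = a*T(n/b) + O(n^c)
  a = 32, b = 3, c = 2
log_b(a) = log_3(32) ~ 3.155
Compare b^c with a: 3^2 = 9 < 32, so c < log_b(a).
Since c < log_b(a), Case 1 applies.
T(n) = O(n^(log_3 32)) ~ O(n^3.155)
Master Theorem case = 1


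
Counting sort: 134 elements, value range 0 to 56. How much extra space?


n = 134 (output array)
k = 57 (count array for 57 distinct values)
Extra space = 134 + 57 = 191


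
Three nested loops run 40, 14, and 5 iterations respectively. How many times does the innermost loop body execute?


Loop 1 (outermost): 40 iterations
Loop 2 (middle): 14 iterations per outer
Loop 3 (innermost): 5 iterations per middle
Total = 40 * 14 * 5 = 2800


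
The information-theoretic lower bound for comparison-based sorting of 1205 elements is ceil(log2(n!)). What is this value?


A binary decision tree of height h has at most 2^h leaves and needs at least n! of them, so h >= ceil(log2(n!)).
1205! is far too large to multiply out, so use Stirling's series:
  ln(n!) ~ n ln n - n + (1/2) ln(2 pi n) + 1/(12n)  (error below 1/(360 n^3), negligible here)
  ln(1205) = 7.0942348
  n ln n = 1205 * 7.0942348 = 8548.5529
  (1/2) ln(2 pi * 1205) = (1/2) ln(7571.2383) = 4.4661
  1/(12*1205) = 0.0001
  ln(1205!) ~ 8548.5529 - 1205 + 4.4661 + 0.0001 = 7348.0191
Convert to base 2: log2(1205!) = 7348.0191 / ln 2 = 7348.0191 / 0.69314718 = 10600.9507
ceil(10600.9507) = 10601


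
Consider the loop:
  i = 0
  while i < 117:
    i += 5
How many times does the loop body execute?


Starting at i = 0, each iteration adds 5.
Iterations until i >= 117:
  Iteration 1: i = 0 -> i = 5
  Iteration 2: i = 5 -> i = 10
  Iteration 3: i = 10 -> i = 15
  Iteration 4: i = 15 -> i = 20
  Iteration 5: i = 20 -> i = 25
  Iteration 6: i = 25 -> i = 30
  Iteration 7: i = 30 -> i = 35
  Iteration 8: i = 35 -> i = 40
  ... continuing ...
Total iterations = ceil(117/5) = 24


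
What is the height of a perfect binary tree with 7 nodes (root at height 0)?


A perfect binary tree with 7 nodes:
  7 = 2^3 - 1
  Levels: 0, 1, ..., 2
  Height = 2


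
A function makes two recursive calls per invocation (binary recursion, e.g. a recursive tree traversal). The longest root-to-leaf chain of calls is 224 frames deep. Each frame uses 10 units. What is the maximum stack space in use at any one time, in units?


Binary recursion: the two calls run one after the other, so only one root-to-leaf chain of frames is on the stack at a time.
Maximum depth (longest chain) = 224 frames
Each frame = 10 units
Max stack space = 224 * 10 = 2240


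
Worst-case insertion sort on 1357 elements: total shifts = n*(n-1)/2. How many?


Sum of shifts = 1 + 2 + 3 + ... + 1356
= 1357 * 1356 / 2
= 1840092 / 2
= 920046


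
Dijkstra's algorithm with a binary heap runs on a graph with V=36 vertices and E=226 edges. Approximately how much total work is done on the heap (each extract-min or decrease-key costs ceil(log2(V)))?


Dijkstra with a binary heap: each vertex is extracted once, each edge may relax once.
Each heap operation costs O(log V).
V + E = 36 + 226 = 262
ceil(log2(36)) = 6 (since 2^5 = 32 < 36 <= 64 = 2^6)
Total heap work = (V+E) * ceil(log2(V)) = 262 * 6 = 1572


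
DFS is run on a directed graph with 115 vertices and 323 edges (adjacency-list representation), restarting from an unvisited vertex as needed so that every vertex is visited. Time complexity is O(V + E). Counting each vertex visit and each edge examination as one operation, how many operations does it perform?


A full DFS traversal processes each vertex exactly once (push/pop on stack).
Each directed edge is examined once.
V = 115, E = 323
V + E = 438


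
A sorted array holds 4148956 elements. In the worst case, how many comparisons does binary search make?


Halving sequence: 4148956 -> 2074478 -> 1037239 -> 518619 -> 259309 -> 129654 -> 64827 -> 32413 -> 16206 -> 8103 -> 4051 -> 2025 -> 1012 -> 506 -> 253 -> 126 -> 63 -> 31 -> 15 -> 7 -> 3 -> 1
Number of halvings = 21
Max comparisons = 21 + 1 = 22


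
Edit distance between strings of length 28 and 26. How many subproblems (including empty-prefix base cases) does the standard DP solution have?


The table includes base cases (empty prefixes).
Rows: (m+1) = 29
Columns: (n+1) = 27
Total = 29 * 27 = 783


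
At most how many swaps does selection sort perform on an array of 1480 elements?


Each of the 1479 passes places one element in its final position.
Pass 1: swap minimum into position 0
Pass 2: swap minimum of remaining into position 1
...
Pass 1479: last two elements, one swap
Maximum swaps = 1480 - 1 = 1479


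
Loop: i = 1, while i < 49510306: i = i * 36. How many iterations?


i multiplies by 36 each step:
i = 1 -> 36 -> 1296 -> 46656 -> 1679616 -> 60466176 (stop)
Iterations = ceil(log_36(49510306)) = 5


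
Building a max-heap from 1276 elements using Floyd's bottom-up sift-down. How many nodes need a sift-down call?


In a heap of 1276 elements (0-indexed array):
  Last element index: 1275
  Parent of last element: floor((1275 - 1) / 2) = 637
  Internal nodes: indices 0 to 637
  Count = floor(1276/2) = 638


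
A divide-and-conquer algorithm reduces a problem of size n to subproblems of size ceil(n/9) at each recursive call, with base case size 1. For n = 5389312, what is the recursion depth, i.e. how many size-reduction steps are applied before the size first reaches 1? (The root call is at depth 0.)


Each step divides the size by 9 (rounding up); after k steps the size is ceil(n/9^k), which equals 1 exactly when 9^k >= n.
So the depth is the smallest k with 9^k >= 5389312, i.e. ceil(log_9(5389312)).
9^7 = 4782969 < 5389312 <= 43046721 = 9^8
Recursion depth = 8


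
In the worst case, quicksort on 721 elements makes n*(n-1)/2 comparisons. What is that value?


Sum of comparisons per partition:
720 + 719 + ... + 1 + 0
= 721 * (721 - 1) / 2
= 721 * 720 / 2
= 259560


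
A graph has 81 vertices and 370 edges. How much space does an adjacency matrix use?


Adjacency matrix: V x V grid of entries
Space = V^2 = 81^2 = 81 * 81 = 6561


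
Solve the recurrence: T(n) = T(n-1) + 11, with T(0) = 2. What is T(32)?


Unrolling the recurrence:
T(32) = T(31) + 11
       = T(30) + 11 + 11
       = T(29) + 11*3
       ...
       = T(0) + 11*32
       = 2 + 352 = 354


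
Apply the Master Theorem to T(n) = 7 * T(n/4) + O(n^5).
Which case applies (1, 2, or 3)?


The Master Theorem: T(n) = a*T(n/b) + O(n^c)
  a = 7, b = 4, c = 5
log_b(a) = log_4(7) ~ 1.404
Compare b^c with a: 4^5 = 1024 > 7, so c > log_b(a).
Since c > log_b(a), Case 3 applies.
T(n) = O(n^5)
Master Theorem case = 3


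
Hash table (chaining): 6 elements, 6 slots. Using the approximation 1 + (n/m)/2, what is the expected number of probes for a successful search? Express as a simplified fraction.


Computing expected probes:
alpha = 6/6
= 1 + alpha/2
= 1 + 6/(2*6)
= (2*6 + 6) / (2*6)
= 18/12 = 3/2


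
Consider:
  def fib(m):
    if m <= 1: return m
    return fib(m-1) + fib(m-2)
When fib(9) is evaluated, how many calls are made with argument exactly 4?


Let N(m) = number of times fib(m) is called while evaluating fib(9).
N(9) = 1 (the initial call).
N(8) = 1 (only fib(9) calls it).
For 1 <= m <= 7: fib(m) is called by fib(m+1) and fib(m+2), so
  N(m) = N(m+1) + N(m+2).
fib(0) is called only by fib(2), so N(0) = N(2).
Walk down from m=9:
  N(9)=1, N(8)=1, N(7)=2, N(6)=3, N(5)=5, N(4)=8
N(4) = 8


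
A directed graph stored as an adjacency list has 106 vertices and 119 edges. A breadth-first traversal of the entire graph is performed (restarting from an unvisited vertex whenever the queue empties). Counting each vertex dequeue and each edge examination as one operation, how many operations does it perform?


A full BFS traversal dequeues each vertex once and examines each edge once.
Vertex visits: 106
Edge visits: 119
V + E = 106 + 119 = 225


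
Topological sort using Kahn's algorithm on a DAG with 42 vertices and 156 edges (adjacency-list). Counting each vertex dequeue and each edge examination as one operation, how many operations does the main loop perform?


Kahn's algorithm:
  1. Compute in-degrees: O(V + E)
  2. Process queue: each vertex dequeued once (O(V))
     each edge examined once (O(E))
Total = V + E = 42 + 156 = 198


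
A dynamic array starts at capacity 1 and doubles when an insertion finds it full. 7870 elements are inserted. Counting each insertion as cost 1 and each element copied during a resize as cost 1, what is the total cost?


n = 7870
Insertion costs: 7870
Resizes copy 1, 2, 4, ... up to the largest power of 2 that is <= n-1 = 7869, i.e. 4096.
Copy costs = 1 + 2 + 4 + 8 + 16 + 32 + 64 + 128 + 256 + 512 + 1024 + 2048 + 4096 = 8191
Total = 7870 + 8191 = 16061


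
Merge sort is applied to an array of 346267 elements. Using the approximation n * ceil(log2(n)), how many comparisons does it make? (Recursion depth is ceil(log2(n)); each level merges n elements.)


Merge sort divides the array into halves recursively.
Number of levels = ceil(log2(346267)) = 19
At each level, approximately n = 346267 comparisons are needed for merging.
Total comparisons ~ n * ceil(log2(n)) = 346267 * 19 = 6579073


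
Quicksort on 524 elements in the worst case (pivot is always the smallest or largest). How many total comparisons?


In the worst case, each partition step picks the worst pivot:
  Partition 1: 523 comparisons (n-1 elements to compare)
  Partition 2: 522 comparisons
  Partition 3: 521 comparisons
  Partition 4: 520 comparisons
  Partition 5: 519 comparisons
  ...
  Last partition: 0 comparisons
Total = (n-1) + (n-2) + ... + 1 + 0 = n*(n-1)/2
= 524*523/2 = 137026


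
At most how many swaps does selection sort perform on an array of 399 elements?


Each of the 398 passes places one element in its final position.
Pass 1: swap minimum into position 0
Pass 2: swap minimum of remaining into position 1
...
Pass 398: last two elements, one swap
Maximum swaps = 399 - 1 = 398


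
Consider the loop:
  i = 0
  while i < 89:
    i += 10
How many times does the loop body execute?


Starting at i = 0, each iteration adds 10.
Iterations until i >= 89:
  Iteration 1: i = 0 -> i = 10
  Iteration 2: i = 10 -> i = 20
  Iteration 3: i = 20 -> i = 30
  Iteration 4: i = 30 -> i = 40
  Iteration 5: i = 40 -> i = 50
  Iteration 6: i = 50 -> i = 60
  Iteration 7: i = 60 -> i = 70
  Iteration 8: i = 70 -> i = 80
  ... continuing ...
Total iterations = ceil(89/10) = 9


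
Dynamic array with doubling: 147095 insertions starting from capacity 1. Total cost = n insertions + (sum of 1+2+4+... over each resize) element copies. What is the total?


n = 147095
Insertion costs: 147095
Resizes copy 1, 2, 4, ... up to the largest power of 2 that is <= n-1 = 147094, i.e. 131072.
Copy costs = 1 + 2 + 4 + 8 + 16 + 32 + 64 + 128 + 256 + 512 + 1024 + 2048 + 4096 + 8192 + 16384 + 32768 + 65536 + 131072 = 262143
Total = 147095 + 262143 = 409238


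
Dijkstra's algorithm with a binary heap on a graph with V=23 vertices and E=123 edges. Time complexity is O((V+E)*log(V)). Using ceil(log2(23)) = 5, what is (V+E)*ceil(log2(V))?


Dijkstra with a binary heap: each vertex is extracted once, each edge may relax once.
Each heap operation costs O(log V).
V + E = 23 + 123 = 146
ceil(log2(23)) = 5 (since 2^4 = 16 < 23 <= 32 = 2^5)
Total heap work = (V+E) * ceil(log2(V)) = 146 * 5 = 730


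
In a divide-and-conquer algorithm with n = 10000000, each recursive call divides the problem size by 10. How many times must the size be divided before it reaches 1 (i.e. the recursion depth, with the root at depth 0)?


Number of divisions = log_10(10000000)
Sizes: 10000000 -> 1000000 -> 100000 -> 10000 -> 1000 -> 100 -> 10 -> 1 (7 divisions)
Recursion depth = 7


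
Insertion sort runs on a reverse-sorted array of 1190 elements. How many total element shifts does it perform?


Sum of shifts = 1 + 2 + 3 + ... + 1189
= 1190 * 1189 / 2
= 1414910 / 2
= 707455


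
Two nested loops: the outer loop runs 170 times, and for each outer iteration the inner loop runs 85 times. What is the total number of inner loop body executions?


Outer loop: 170 iterations
Inner loop: 85 iterations per outer iteration
Total = 170 * 85 = 14450


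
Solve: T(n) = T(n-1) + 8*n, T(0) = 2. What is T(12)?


Expanding the recurrence:
T(12) = T(11) + 8*12
       = T(10) + 8*11 + 8*12
       ...
       = T(0) + 8*(1 + 2 + ... + 12)
       = 2 + 8 * 12*13/2
       = 2 + 8 * 78
       = 2 + 624 = 626


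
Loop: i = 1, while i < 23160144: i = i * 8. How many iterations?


i multiplies by 8 each step:
i = 1 -> 8 -> 64 -> 512 -> 4096 -> 32768 -> 262144 -> 2097152 -> 16777216 -> 134217728 (stop)
Iterations = ceil(log_8(23160144)) = 9


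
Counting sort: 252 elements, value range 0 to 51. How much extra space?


n = 252 (output array)
k = 52 (count array for 52 distinct values)
Extra space = 252 + 52 = 304


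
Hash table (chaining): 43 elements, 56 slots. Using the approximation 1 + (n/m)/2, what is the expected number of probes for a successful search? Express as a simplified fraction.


Computing expected probes:
alpha = 43/56
= 1 + alpha/2
= 1 + 43/(2*56)
= (2*56 + 43) / (2*56)
= 155/112


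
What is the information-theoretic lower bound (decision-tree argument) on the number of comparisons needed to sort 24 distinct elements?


A binary decision tree of height h has at most 2^h leaves and needs at least n! of them, so h >= ceil(log2(n!)).
Compute 24! as a running product:
  x2 = 2, x3 = 6, x4 = 24, x5 = 120
  x6 = 720, x7 = 5040, x8 = 40320, x9 = 362880
  x10 = 3628800, x11 = 39916800, x12 = 479001600, x13 = 6227020800
  x14 = 87178291200, x15 = 1307674368000, x16 = 20922789888000, x17 = 355687428096000
  x18 = 6402373705728000, x19 = 121645100408832000, x20 = 2432902008176640000, x21 = 51090942171709440000
  x22 = 1124000727777607680000, x23 = 25852016738884976640000, x24 = 620448401733239439360000
24! = 620448401733239439360000
Bracket between powers of 2:
  2^79 = 604462909807314587353088 < 620448401733239439360000 <= 1208925819614629174706176 = 2^80
So ceil(log2(24!)) = 80


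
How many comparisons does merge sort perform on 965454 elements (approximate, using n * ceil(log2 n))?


Recursion depth: ceil(log2(965454)) = 20
Each recursion level merges n = 965454 elements
Total = 965454 * 20 = 19309080


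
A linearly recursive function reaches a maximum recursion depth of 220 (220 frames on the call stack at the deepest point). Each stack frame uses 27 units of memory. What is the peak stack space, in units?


Maximum recursion depth = 220 frames
Memory per frame = 27 units
Total stack space = depth * frame_size
= 220 * 27 = 5940


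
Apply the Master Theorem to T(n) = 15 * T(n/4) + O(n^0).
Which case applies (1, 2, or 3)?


The Master Theorem: T(n) = a*T(n/b) + O(n^c)
  a = 15, b = 4, c = 0
log_b(a) = log_4(15) ~ 1.953
Compare b^c with a: 4^0 = 1 < 15, so c < log_b(a).
Since c < log_b(a), Case 1 applies.
T(n) = O(n^(log_4 15)) ~ O(n^1.953)
Master Theorem case = 1


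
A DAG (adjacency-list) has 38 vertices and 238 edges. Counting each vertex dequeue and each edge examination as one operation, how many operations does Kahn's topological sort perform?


V = 38 (vertex processing)
E = 238 (edge processing)
V + E = 38 + 238 = 276


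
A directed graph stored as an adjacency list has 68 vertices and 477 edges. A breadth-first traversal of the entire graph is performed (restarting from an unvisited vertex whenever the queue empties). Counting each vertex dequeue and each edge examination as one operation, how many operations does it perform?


A full BFS traversal dequeues each vertex once and examines each edge once.
Vertex visits: 68
Edge visits: 477
V + E = 68 + 477 = 545


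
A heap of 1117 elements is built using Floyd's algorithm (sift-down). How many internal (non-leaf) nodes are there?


Leaf nodes occupy roughly half the array.
Sift-down is called for each internal node, starting from the last one.
Internal nodes = floor(n/2) = floor(1117/2) = 558


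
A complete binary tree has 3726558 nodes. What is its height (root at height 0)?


In a complete binary tree, level k holds nodes 2^k .. 2^(k+1)-1 (1-indexed).
Height = floor(log2(n)) = floor(log2(3726558)) = 21
Check: 2^21 = 2097152 <= 3726558 < 4194304 = 2^22


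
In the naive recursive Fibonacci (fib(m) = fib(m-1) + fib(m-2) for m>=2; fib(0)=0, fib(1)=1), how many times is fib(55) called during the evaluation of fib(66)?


Let N(m) = number of times fib(m) is called while evaluating fib(66).
N(66) = 1 (the initial call).
N(65) = 1 (only fib(66) calls it).
For 1 <= m <= 64: fib(m) is called by fib(m+1) and fib(m+2), so
  N(m) = N(m+1) + N(m+2).
fib(0) is called only by fib(2), so N(0) = N(2).
Walk down from m=66:
  N(66)=1, N(65)=1, N(64)=2, N(63)=3, N(62)=5, N(61)=8, N(60)=13, N(59)=21, N(58)=34, N(57)=55, N(56)=89, N(55)=144
N(55) = 144


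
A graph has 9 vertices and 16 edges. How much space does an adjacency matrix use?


Adjacency matrix: V x V grid of entries
Space = V^2 = 9^2 = 9 * 9 = 81


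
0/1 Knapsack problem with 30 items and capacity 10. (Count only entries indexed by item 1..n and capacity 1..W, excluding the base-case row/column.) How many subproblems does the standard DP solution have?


The DP table is indexed by (item, capacity).
Rows: 30 items
Columns: 10 capacity values (1 to W)
Total subproblems = 30 * 10 = 300


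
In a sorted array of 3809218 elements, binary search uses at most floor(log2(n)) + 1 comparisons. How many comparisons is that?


Halving sequence: 3809218 -> 1904609 -> 952304 -> 476152 -> 238076 -> 119038 -> 59519 -> 29759 -> 14879 -> 7439 -> 3719 -> 1859 -> 929 -> 464 -> 232 -> 116 -> 58 -> 29 -> 14 -> 7 -> 3 -> 1
Number of halvings = 21
Max comparisons = 21 + 1 = 22


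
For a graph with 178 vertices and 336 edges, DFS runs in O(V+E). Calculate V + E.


A full DFS traversal visits each vertex once and examines each edge once.
V = 178
E = 336
Sum = 178 + 336 = 514


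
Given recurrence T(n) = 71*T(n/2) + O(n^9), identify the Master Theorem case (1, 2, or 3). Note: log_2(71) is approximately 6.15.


Master Theorem parameters: a=71, b=2, c=9
log_b(a) = 6.15
Compare b^c with a: 2^9 = 512 > 71, so c > log_b(a).
Comparing c=9 vs log_b(a)=6.15:
9 > 6.15 => Case 3
Result: T(n) = O(n^9)
Master Theorem case = 3


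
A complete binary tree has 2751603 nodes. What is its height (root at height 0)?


In a complete binary tree, level k holds nodes 2^k .. 2^(k+1)-1 (1-indexed).
Height = floor(log2(n)) = floor(log2(2751603)) = 21
Check: 2^21 = 2097152 <= 2751603 < 4194304 = 2^22


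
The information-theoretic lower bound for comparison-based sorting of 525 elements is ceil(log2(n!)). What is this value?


A binary decision tree of height h has at most 2^h leaves and needs at least n! of them, so h >= ceil(log2(n!)).
525! is far too large to multiply out, so use Stirling's series:
  ln(n!) ~ n ln n - n + (1/2) ln(2 pi n) + 1/(12n)  (error below 1/(360 n^3), negligible here)
  ln(525) = 6.2633983
  n ln n = 525 * 6.2633983 = 3288.2841
  (1/2) ln(2 pi * 525) = (1/2) ln(3298.6723) = 4.0506
  1/(12*525) = 0.0002
  ln(525!) ~ 3288.2841 - 525 + 4.0506 + 0.0002 = 2767.3349
Convert to base 2: log2(525!) = 2767.3349 / ln 2 = 2767.3349 / 0.69314718 = 3992.4203
ceil(3992.4203) = 3993


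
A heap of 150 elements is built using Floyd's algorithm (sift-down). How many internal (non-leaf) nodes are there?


Leaf nodes occupy roughly half the array.
Sift-down is called for each internal node, starting from the last one.
Internal nodes = floor(n/2) = floor(150/2) = 75


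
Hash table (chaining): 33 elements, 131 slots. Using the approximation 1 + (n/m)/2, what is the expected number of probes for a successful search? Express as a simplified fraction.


Computing expected probes:
alpha = 33/131
= 1 + alpha/2
= 1 + 33/(2*131)
= (2*131 + 33) / (2*131)
= 295/262


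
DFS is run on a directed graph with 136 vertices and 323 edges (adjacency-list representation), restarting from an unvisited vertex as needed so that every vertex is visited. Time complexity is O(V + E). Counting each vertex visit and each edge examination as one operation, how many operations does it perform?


A full DFS traversal processes each vertex exactly once (push/pop on stack).
Each directed edge is examined once.
V = 136, E = 323
V + E = 459


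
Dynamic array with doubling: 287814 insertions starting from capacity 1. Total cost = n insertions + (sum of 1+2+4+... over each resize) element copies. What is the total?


n = 287814
Insertion costs: 287814
Resizes copy 1, 2, 4, ... up to the largest power of 2 that is <= n-1 = 287813, i.e. 262144.
Copy costs = 1 + 2 + 4 + 8 + 16 + 32 + 64 + 128 + 256 + 512 + 1024 + 2048 + 4096 + 8192 + 16384 + 32768 + 65536 + 131072 + 262144 = 524287
Total = 287814 + 524287 = 812101


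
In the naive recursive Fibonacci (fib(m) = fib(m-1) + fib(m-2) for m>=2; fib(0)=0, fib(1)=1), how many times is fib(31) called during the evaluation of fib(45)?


Let N(m) = number of times fib(m) is called while evaluating fib(45).
N(45) = 1 (the initial call).
N(44) = 1 (only fib(45) calls it).
For 1 <= m <= 43: fib(m) is called by fib(m+1) and fib(m+2), so
  N(m) = N(m+1) + N(m+2).
fib(0) is called only by fib(2), so N(0) = N(2).
Walk down from m=45:
  N(45)=1, N(44)=1, N(43)=2, N(42)=3, N(41)=5, N(40)=8, N(39)=13, N(38)=21, N(37)=34, N(36)=55, N(35)=89, N(34)=144, N(33)=233, N(32)=377, N(31)=610
N(31) = 610


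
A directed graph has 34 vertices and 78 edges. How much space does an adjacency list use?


Adjacency list: one list head per vertex + one entry per edge
Vertex heads: 34
Edge entries: 78
Total = 34 + 78 = 112


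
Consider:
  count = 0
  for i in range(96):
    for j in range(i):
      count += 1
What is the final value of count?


For each i, the inner loop runs i times:
  i=0: inner runs 0 times
  i=1: inner runs 1 time
  i=2: inner runs 2 times
  i=3: inner runs 3 times
  i=4: inner runs 4 times
  i=5: inner runs 5 times
  i=6: inner runs 6 times
  i=7: inner runs 7 times
  ...
Total = 0 + 1 + 2 + ... + 95 = 96*(96-1)/2 = 4560


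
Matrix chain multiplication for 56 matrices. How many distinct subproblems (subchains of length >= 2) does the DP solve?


Subproblems are indexed by (i, j) where i < j.
Number of such pairs = n*(n-1)/2
= 56 * 55 / 2
= 1540


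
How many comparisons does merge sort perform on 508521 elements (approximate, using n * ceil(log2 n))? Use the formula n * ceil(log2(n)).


Recursion depth: ceil(log2(508521)) = 19
Each recursion level merges n = 508521 elements
Total = 508521 * 19 = 9661899


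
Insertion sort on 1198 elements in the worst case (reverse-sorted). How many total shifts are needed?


In the worst case (reverse-sorted), each element shifts past all previous:
  Element 1: 1 shifts
  Element 2: 2 shifts
  Element 3: 3 shifts
  Element 4: 4 shifts
  Element 5: 5 shifts
  ...
  Element 1197: 1197 shifts
Total = 1 + 2 + ... + 1197
= 1198*(1198-1)/2 = 717003


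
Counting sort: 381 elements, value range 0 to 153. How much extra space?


n = 381 (output array)
k = 154 (count array for 154 distinct values)
Extra space = 381 + 154 = 535


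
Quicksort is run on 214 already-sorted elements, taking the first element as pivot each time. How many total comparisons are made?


Sum of comparisons per partition:
213 + 212 + ... + 1 + 0
= 214 * (214 - 1) / 2
= 214 * 213 / 2
= 22791


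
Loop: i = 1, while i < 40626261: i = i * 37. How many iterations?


i multiplies by 37 each step:
i = 1 -> 37 -> 1369 -> 50653 -> 1874161 -> 69343957 (stop)
Iterations = ceil(log_37(40626261)) = 5


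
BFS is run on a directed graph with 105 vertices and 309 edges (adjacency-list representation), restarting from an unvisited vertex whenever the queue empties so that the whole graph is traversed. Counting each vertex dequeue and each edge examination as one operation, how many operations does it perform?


A full BFS traversal dequeues each vertex exactly once and examines each directed edge exactly once.
V = 105 (vertex processing cost)
E = 309 (edge examination cost)
Total operations proportional to V + E = 105 + 309 = 414


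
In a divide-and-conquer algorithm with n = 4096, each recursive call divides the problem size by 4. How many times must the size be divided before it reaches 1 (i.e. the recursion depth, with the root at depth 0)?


Number of divisions = log_4(4096)
Sizes: 4096 -> 1024 -> 256 -> 64 -> 16 -> 4 -> 1 (6 divisions)
Recursion depth = 6


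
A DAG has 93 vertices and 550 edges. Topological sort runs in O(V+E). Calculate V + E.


V = 93 (vertex processing)
E = 550 (edge processing)
V + E = 93 + 550 = 643


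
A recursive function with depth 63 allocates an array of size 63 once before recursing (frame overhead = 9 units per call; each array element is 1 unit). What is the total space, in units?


Array allocation: 63 units (allocated once)
Stack frames: 63 deep * 9 per frame = 567 units
Total = 63 + 567 = 630


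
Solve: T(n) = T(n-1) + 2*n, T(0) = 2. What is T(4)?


Expanding the recurrence:
T(4) = T(3) + 2*4
       = T(2) + 2*3 + 2*4
       ...
       = T(0) + 2*(1 + 2 + ... + 4)
       = 2 + 2 * 4*5/2
       = 2 + 2 * 10
       = 2 + 20 = 22


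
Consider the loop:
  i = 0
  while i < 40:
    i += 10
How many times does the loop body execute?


Starting at i = 0, each iteration adds 10.
Iterations until i >= 40:
  Iteration 1: i = 0 -> i = 10
  Iteration 2: i = 10 -> i = 20
  Iteration 3: i = 20 -> i = 30
  Iteration 4: i = 30 -> i = 40
Total iterations = ceil(40/10) = 4


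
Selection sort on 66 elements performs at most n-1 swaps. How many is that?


Each of the 65 passes places one element in its final position.
Pass 1: swap minimum into position 0
Pass 2: swap minimum of remaining into position 1
...
Pass 65: last two elements, one swap
Maximum swaps = 66 - 1 = 65


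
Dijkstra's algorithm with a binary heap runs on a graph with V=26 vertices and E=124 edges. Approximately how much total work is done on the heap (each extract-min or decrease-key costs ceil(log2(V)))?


Dijkstra with a binary heap: each vertex is extracted once, each edge may relax once.
Each heap operation costs O(log V).
V + E = 26 + 124 = 150
ceil(log2(26)) = 5 (since 2^4 = 16 < 26 <= 32 = 2^5)
Total heap work = (V+E) * ceil(log2(V)) = 150 * 5 = 750


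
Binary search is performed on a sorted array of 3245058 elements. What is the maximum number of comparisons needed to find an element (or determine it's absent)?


Binary search halves the search space each comparison:
  Step 1: search space = 3245058 -> 1622529
  Step 2: search space = 1622529 -> 811264
  Step 3: search space = 811264 -> 405632
  Step 4: search space = 405632 -> 202816
  Step 5: search space = 202816 -> 101408
  Step 6: search space = 101408 -> 50704
  Step 7: search space = 50704 -> 25352
  Step 8: search space = 25352 -> 12676
  Step 9: search space = 12676 -> 6338
  Step 10: search space = 6338 -> 3169
  Step 11: search space = 3169 -> 1584
  Step 12: search space = 1584 -> 792
  Step 13: search space = 792 -> 396
  Step 14: search space = 396 -> 198
  Step 15: search space = 198 -> 99
  Step 16: search space = 99 -> 49
  Step 17: search space = 49 -> 24
  Step 18: search space = 24 -> 12
  Step 19: search space = 12 -> 6
  Step 20: search space = 6 -> 3
  Step 21: search space = 3 -> 1
  Step 22: search space = 1 (final check)
Maximum comparisons = floor(log2(3245058)) + 1 = 21 + 1 = 22


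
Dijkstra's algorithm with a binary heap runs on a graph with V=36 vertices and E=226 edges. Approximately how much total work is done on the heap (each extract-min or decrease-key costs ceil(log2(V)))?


Dijkstra with a binary heap: each vertex is extracted once, each edge may relax once.
Each heap operation costs O(log V).
V + E = 36 + 226 = 262
ceil(log2(36)) = 6 (since 2^5 = 32 < 36 <= 64 = 2^6)
Total heap work = (V+E) * ceil(log2(V)) = 262 * 6 = 1572


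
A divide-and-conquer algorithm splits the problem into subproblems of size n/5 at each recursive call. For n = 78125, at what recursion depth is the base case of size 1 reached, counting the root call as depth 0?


At each depth, the problem size is divided by 5:
  Depth 0: problem size = 78125
  Depth 1: problem size = 15625
  Depth 2: problem size = 3125
  Depth 3: problem size = 625
  Depth 4: problem size = 125
  Depth 5: problem size = 25
  Depth 6: problem size = 5
  Depth 7: problem size = 1 (base case)
The base case is reached at depth log_5(78125) = 7 (the tree has 8 levels counting depth 0, but the depth asked for is 7).
Recursion depth = 7


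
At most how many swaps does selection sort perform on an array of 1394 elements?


Each of the 1393 passes places one element in its final position.
Pass 1: swap minimum into position 0
Pass 2: swap minimum of remaining into position 1
...
Pass 1393: last two elements, one swap
Maximum swaps = 1394 - 1 = 1393


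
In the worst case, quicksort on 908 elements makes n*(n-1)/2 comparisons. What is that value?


Sum of comparisons per partition:
907 + 906 + ... + 1 + 0
= 908 * (908 - 1) / 2
= 908 * 907 / 2
= 411778


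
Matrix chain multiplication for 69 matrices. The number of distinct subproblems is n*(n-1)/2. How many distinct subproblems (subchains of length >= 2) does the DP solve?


Subproblems are indexed by (i, j) where i < j.
Number of such pairs = n*(n-1)/2
= 69 * 68 / 2
= 2346


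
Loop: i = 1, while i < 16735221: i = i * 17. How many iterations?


i multiplies by 17 each step:
i = 1 -> 17 -> 289 -> 4913 -> 83521 -> 1419857 -> 24137569 (stop)
Iterations = ceil(log_17(16735221)) = 6


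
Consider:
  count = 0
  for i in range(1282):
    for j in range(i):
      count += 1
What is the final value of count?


For each i, the inner loop runs i times:
  i=0: inner runs 0 times
  i=1: inner runs 1 time
  i=2: inner runs 2 times
  i=3: inner runs 3 times
  i=4: inner runs 4 times
  i=5: inner runs 5 times
  i=6: inner runs 6 times
  i=7: inner runs 7 times
  ...
Total = 0 + 1 + 2 + ... + 1281 = 1282*(1282-1)/2 = 821121


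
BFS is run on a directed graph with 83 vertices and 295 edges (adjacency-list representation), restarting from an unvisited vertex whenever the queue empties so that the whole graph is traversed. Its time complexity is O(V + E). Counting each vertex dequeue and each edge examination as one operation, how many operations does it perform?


A full BFS traversal dequeues each vertex exactly once and examines each directed edge exactly once.
V = 83 (vertex processing cost)
E = 295 (edge examination cost)
Total operations proportional to V + E = 83 + 295 = 378
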